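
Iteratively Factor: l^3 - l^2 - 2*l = (l - 2)*(l^2 + l) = (l - 2)*(l + 1)*(l)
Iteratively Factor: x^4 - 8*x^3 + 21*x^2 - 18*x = (x - 2)*(x^3 - 6*x^2 + 9*x) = (x - 3)*(x - 2)*(x^2 - 3*x) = x*(x - 3)*(x - 2)*(x - 3)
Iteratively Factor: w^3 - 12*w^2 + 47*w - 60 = (w - 3)*(w^2 - 9*w + 20) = (w - 4)*(w - 3)*(w - 5)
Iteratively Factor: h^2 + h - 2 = (h - 1)*(h + 2)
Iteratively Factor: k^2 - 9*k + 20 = (k - 5)*(k - 4)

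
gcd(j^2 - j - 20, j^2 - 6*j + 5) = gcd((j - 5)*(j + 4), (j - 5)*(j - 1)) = j - 5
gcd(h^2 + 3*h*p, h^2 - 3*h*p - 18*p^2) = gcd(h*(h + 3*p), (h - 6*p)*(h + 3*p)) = h + 3*p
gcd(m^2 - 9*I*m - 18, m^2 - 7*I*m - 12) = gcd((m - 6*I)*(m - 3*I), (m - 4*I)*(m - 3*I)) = m - 3*I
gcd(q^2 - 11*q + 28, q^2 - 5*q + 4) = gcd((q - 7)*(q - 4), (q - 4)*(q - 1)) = q - 4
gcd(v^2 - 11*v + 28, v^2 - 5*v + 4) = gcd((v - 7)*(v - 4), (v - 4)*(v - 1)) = v - 4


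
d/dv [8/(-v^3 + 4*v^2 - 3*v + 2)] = 8*(3*v^2 - 8*v + 3)/(v^3 - 4*v^2 + 3*v - 2)^2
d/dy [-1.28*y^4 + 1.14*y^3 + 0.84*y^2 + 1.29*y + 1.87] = -5.12*y^3 + 3.42*y^2 + 1.68*y + 1.29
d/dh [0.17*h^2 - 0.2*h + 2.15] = 0.34*h - 0.2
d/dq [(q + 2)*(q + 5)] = 2*q + 7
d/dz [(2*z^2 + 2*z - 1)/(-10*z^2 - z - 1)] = 3*(6*z^2 - 8*z - 1)/(100*z^4 + 20*z^3 + 21*z^2 + 2*z + 1)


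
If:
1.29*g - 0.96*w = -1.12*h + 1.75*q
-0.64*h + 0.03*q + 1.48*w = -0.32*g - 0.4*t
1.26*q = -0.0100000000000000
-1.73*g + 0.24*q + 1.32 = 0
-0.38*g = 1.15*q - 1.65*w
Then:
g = 0.76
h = -0.74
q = -0.01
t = -2.43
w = 0.17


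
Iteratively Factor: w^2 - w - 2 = (w + 1)*(w - 2)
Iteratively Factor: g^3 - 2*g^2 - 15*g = (g + 3)*(g^2 - 5*g) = (g - 5)*(g + 3)*(g)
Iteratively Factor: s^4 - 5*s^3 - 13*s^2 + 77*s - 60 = (s + 4)*(s^3 - 9*s^2 + 23*s - 15) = (s - 5)*(s + 4)*(s^2 - 4*s + 3) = (s - 5)*(s - 3)*(s + 4)*(s - 1)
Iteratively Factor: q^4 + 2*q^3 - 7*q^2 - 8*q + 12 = (q + 2)*(q^3 - 7*q + 6) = (q - 2)*(q + 2)*(q^2 + 2*q - 3) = (q - 2)*(q - 1)*(q + 2)*(q + 3)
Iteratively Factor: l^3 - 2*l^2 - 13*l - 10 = (l + 1)*(l^2 - 3*l - 10) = (l - 5)*(l + 1)*(l + 2)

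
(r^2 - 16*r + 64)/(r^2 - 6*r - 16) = (r - 8)/(r + 2)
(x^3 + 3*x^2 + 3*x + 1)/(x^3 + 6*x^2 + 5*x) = (x^2 + 2*x + 1)/(x*(x + 5))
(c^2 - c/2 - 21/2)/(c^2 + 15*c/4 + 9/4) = 2*(2*c - 7)/(4*c + 3)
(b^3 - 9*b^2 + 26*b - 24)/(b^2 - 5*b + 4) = (b^2 - 5*b + 6)/(b - 1)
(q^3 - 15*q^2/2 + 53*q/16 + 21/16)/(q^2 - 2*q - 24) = (-16*q^3 + 120*q^2 - 53*q - 21)/(16*(-q^2 + 2*q + 24))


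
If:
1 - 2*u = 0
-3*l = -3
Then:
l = 1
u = 1/2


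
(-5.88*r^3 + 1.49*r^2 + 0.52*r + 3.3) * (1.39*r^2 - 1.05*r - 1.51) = -8.1732*r^5 + 8.2451*r^4 + 8.0371*r^3 + 1.7911*r^2 - 4.2502*r - 4.983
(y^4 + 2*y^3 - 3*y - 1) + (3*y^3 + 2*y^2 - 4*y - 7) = y^4 + 5*y^3 + 2*y^2 - 7*y - 8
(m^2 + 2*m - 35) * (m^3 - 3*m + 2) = m^5 + 2*m^4 - 38*m^3 - 4*m^2 + 109*m - 70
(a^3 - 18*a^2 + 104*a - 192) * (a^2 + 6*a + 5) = a^5 - 12*a^4 + a^3 + 342*a^2 - 632*a - 960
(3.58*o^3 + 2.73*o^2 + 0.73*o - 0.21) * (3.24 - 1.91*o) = -6.8378*o^4 + 6.3849*o^3 + 7.4509*o^2 + 2.7663*o - 0.6804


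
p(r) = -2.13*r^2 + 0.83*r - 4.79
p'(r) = 0.83 - 4.26*r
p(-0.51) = -5.77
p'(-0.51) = 3.00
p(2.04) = -11.96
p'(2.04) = -7.86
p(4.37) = -41.84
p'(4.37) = -17.79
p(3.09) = -22.56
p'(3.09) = -12.33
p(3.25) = -24.59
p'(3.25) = -13.02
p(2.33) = -14.42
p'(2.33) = -9.10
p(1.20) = -6.86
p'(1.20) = -4.28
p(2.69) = -17.97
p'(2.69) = -10.63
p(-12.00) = -321.47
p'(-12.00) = 51.95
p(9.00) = -169.85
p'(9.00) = -37.51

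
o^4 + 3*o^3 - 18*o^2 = o^2*(o - 3)*(o + 6)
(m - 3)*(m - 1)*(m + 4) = m^3 - 13*m + 12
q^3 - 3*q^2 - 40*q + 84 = (q - 7)*(q - 2)*(q + 6)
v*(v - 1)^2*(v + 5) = v^4 + 3*v^3 - 9*v^2 + 5*v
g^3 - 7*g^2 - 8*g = g*(g - 8)*(g + 1)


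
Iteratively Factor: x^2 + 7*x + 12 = (x + 4)*(x + 3)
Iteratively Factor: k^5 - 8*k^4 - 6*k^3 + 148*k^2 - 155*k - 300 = (k + 1)*(k^4 - 9*k^3 + 3*k^2 + 145*k - 300) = (k - 5)*(k + 1)*(k^3 - 4*k^2 - 17*k + 60) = (k - 5)*(k + 1)*(k + 4)*(k^2 - 8*k + 15) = (k - 5)*(k - 3)*(k + 1)*(k + 4)*(k - 5)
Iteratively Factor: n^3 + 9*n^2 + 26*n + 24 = (n + 4)*(n^2 + 5*n + 6) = (n + 3)*(n + 4)*(n + 2)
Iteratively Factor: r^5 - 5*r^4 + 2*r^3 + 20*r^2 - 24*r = (r - 2)*(r^4 - 3*r^3 - 4*r^2 + 12*r) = (r - 2)^2*(r^3 - r^2 - 6*r) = (r - 2)^2*(r + 2)*(r^2 - 3*r) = r*(r - 2)^2*(r + 2)*(r - 3)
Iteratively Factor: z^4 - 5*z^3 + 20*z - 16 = (z + 2)*(z^3 - 7*z^2 + 14*z - 8) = (z - 2)*(z + 2)*(z^2 - 5*z + 4) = (z - 2)*(z - 1)*(z + 2)*(z - 4)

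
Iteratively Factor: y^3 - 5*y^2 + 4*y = (y - 1)*(y^2 - 4*y) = y*(y - 1)*(y - 4)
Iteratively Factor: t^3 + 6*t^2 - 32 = (t - 2)*(t^2 + 8*t + 16) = (t - 2)*(t + 4)*(t + 4)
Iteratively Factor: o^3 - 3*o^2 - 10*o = (o - 5)*(o^2 + 2*o) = o*(o - 5)*(o + 2)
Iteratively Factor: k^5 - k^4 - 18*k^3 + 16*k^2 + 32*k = (k - 2)*(k^4 + k^3 - 16*k^2 - 16*k) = (k - 2)*(k + 4)*(k^3 - 3*k^2 - 4*k) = k*(k - 2)*(k + 4)*(k^2 - 3*k - 4) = k*(k - 2)*(k + 1)*(k + 4)*(k - 4)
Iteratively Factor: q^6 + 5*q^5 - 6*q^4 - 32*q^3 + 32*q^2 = (q - 1)*(q^5 + 6*q^4 - 32*q^2) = (q - 1)*(q + 4)*(q^4 + 2*q^3 - 8*q^2) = q*(q - 1)*(q + 4)*(q^3 + 2*q^2 - 8*q) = q*(q - 2)*(q - 1)*(q + 4)*(q^2 + 4*q) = q*(q - 2)*(q - 1)*(q + 4)^2*(q)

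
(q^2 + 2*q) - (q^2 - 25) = 2*q + 25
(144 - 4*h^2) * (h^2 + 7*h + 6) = -4*h^4 - 28*h^3 + 120*h^2 + 1008*h + 864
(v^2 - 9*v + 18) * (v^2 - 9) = v^4 - 9*v^3 + 9*v^2 + 81*v - 162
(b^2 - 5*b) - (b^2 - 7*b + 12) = 2*b - 12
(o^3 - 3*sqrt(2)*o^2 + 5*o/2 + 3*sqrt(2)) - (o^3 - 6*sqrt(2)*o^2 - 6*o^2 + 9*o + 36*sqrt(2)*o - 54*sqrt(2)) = 3*sqrt(2)*o^2 + 6*o^2 - 36*sqrt(2)*o - 13*o/2 + 57*sqrt(2)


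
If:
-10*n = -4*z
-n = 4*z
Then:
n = 0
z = 0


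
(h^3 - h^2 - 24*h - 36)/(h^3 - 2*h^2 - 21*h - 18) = (h + 2)/(h + 1)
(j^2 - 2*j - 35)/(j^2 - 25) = (j - 7)/(j - 5)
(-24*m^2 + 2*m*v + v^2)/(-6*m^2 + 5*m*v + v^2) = (-4*m + v)/(-m + v)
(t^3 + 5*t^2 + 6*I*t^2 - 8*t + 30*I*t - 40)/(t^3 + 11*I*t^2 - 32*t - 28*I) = (t^2 + t*(5 + 4*I) + 20*I)/(t^2 + 9*I*t - 14)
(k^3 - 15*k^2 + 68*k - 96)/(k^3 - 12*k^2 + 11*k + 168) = (k^2 - 7*k + 12)/(k^2 - 4*k - 21)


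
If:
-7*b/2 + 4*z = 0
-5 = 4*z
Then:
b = -10/7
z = -5/4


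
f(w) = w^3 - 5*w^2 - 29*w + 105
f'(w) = 3*w^2 - 10*w - 29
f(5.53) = -39.16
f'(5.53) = 7.44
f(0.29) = 96.19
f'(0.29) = -31.65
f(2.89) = 3.57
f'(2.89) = -32.84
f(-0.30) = 113.22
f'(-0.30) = -25.73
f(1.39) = 57.72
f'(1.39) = -37.10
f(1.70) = 46.16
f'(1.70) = -37.33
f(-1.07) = 129.08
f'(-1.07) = -14.87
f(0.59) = 86.35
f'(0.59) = -33.86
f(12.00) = 765.00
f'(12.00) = 283.00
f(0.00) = 105.00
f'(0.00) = -29.00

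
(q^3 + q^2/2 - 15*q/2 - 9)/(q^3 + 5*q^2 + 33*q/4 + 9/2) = 2*(q - 3)/(2*q + 3)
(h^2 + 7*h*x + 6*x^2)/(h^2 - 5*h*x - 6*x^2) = (-h - 6*x)/(-h + 6*x)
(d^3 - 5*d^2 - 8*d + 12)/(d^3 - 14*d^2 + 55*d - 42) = (d + 2)/(d - 7)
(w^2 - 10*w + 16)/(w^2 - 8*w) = (w - 2)/w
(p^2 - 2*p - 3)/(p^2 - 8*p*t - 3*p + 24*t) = (p + 1)/(p - 8*t)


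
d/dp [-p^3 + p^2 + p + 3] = -3*p^2 + 2*p + 1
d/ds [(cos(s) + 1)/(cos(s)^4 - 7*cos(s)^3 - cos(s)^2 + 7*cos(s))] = (3*sin(s) + 7*sin(s)/cos(s)^2 - 16*tan(s))/((cos(s) - 7)^2*(cos(s) - 1)^2)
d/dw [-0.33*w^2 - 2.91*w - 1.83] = -0.66*w - 2.91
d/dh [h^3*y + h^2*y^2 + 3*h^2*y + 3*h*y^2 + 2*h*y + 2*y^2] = y*(3*h^2 + 2*h*y + 6*h + 3*y + 2)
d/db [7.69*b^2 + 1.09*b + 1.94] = 15.38*b + 1.09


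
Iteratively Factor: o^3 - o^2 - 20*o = (o + 4)*(o^2 - 5*o) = o*(o + 4)*(o - 5)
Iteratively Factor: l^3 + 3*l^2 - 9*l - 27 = (l - 3)*(l^2 + 6*l + 9) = (l - 3)*(l + 3)*(l + 3)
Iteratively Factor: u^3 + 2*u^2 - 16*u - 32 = (u + 2)*(u^2 - 16) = (u + 2)*(u + 4)*(u - 4)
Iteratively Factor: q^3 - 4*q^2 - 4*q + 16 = (q - 2)*(q^2 - 2*q - 8) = (q - 4)*(q - 2)*(q + 2)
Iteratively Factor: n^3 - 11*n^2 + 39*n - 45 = (n - 5)*(n^2 - 6*n + 9) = (n - 5)*(n - 3)*(n - 3)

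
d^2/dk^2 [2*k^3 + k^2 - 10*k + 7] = 12*k + 2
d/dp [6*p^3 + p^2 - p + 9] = 18*p^2 + 2*p - 1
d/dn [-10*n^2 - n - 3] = -20*n - 1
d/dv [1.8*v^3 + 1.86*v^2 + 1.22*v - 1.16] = 5.4*v^2 + 3.72*v + 1.22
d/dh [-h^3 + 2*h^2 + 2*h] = -3*h^2 + 4*h + 2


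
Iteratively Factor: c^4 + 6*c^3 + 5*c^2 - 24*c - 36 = (c + 3)*(c^3 + 3*c^2 - 4*c - 12) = (c + 3)^2*(c^2 - 4) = (c + 2)*(c + 3)^2*(c - 2)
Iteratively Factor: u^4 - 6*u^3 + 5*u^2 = (u - 5)*(u^3 - u^2) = u*(u - 5)*(u^2 - u) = u^2*(u - 5)*(u - 1)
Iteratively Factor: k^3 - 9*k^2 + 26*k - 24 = (k - 2)*(k^2 - 7*k + 12) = (k - 4)*(k - 2)*(k - 3)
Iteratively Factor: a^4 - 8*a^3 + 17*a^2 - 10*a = (a)*(a^3 - 8*a^2 + 17*a - 10) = a*(a - 5)*(a^2 - 3*a + 2) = a*(a - 5)*(a - 1)*(a - 2)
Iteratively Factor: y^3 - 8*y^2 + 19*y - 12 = (y - 3)*(y^2 - 5*y + 4) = (y - 4)*(y - 3)*(y - 1)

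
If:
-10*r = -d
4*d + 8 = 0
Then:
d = -2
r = -1/5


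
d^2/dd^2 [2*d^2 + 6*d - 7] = 4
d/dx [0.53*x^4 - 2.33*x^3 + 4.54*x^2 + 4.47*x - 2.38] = 2.12*x^3 - 6.99*x^2 + 9.08*x + 4.47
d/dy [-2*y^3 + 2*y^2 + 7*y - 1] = -6*y^2 + 4*y + 7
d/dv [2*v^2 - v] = 4*v - 1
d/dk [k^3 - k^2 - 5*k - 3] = 3*k^2 - 2*k - 5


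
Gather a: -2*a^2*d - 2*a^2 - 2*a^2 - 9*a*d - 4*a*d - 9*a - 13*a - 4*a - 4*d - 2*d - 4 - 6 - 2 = a^2*(-2*d - 4) + a*(-13*d - 26) - 6*d - 12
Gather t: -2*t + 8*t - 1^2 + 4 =6*t + 3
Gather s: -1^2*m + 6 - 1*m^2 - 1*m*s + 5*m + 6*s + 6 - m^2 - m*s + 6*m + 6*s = -2*m^2 + 10*m + s*(12 - 2*m) + 12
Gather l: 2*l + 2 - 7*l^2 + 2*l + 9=-7*l^2 + 4*l + 11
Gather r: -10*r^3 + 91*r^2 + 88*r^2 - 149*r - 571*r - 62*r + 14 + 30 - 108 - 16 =-10*r^3 + 179*r^2 - 782*r - 80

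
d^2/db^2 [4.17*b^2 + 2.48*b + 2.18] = 8.34000000000000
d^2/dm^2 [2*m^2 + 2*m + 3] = 4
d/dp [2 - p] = -1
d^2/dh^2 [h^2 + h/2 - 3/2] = 2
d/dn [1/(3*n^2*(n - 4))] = (8/3 - n)/(n^3*(n^2 - 8*n + 16))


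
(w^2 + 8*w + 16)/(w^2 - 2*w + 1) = (w^2 + 8*w + 16)/(w^2 - 2*w + 1)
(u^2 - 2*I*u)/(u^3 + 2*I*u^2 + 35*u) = (u - 2*I)/(u^2 + 2*I*u + 35)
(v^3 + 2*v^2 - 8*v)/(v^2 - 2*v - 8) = v*(-v^2 - 2*v + 8)/(-v^2 + 2*v + 8)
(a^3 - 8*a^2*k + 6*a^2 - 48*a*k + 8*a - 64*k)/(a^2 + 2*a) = a - 8*k + 4 - 32*k/a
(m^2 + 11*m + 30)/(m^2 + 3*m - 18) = (m + 5)/(m - 3)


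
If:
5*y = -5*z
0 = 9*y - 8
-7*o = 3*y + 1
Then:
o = -11/21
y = 8/9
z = -8/9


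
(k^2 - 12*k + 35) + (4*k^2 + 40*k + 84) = 5*k^2 + 28*k + 119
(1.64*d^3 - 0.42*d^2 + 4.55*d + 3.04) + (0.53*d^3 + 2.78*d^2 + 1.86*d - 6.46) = 2.17*d^3 + 2.36*d^2 + 6.41*d - 3.42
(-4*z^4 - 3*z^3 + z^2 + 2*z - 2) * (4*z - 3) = -16*z^5 + 13*z^3 + 5*z^2 - 14*z + 6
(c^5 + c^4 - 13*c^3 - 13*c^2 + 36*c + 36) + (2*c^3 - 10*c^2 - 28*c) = c^5 + c^4 - 11*c^3 - 23*c^2 + 8*c + 36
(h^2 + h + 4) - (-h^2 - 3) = 2*h^2 + h + 7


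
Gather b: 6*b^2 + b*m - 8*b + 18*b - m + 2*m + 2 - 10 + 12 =6*b^2 + b*(m + 10) + m + 4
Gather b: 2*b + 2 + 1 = 2*b + 3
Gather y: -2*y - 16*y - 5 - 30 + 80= 45 - 18*y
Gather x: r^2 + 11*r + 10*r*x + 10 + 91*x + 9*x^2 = r^2 + 11*r + 9*x^2 + x*(10*r + 91) + 10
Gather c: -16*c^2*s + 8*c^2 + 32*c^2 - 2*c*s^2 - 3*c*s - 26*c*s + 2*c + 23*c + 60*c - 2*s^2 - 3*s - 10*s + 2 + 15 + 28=c^2*(40 - 16*s) + c*(-2*s^2 - 29*s + 85) - 2*s^2 - 13*s + 45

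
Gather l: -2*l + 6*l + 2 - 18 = 4*l - 16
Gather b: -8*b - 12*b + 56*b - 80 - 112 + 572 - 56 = 36*b + 324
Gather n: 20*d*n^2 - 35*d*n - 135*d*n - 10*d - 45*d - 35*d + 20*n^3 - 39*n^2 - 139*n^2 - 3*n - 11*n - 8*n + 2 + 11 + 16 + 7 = -90*d + 20*n^3 + n^2*(20*d - 178) + n*(-170*d - 22) + 36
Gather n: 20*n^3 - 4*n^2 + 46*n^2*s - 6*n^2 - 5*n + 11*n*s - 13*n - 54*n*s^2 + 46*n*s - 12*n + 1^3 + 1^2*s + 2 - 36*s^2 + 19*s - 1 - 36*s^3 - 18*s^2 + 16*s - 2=20*n^3 + n^2*(46*s - 10) + n*(-54*s^2 + 57*s - 30) - 36*s^3 - 54*s^2 + 36*s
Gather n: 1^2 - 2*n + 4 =5 - 2*n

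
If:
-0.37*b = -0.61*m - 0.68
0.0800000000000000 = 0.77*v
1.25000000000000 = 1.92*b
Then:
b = 0.65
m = -0.72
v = 0.10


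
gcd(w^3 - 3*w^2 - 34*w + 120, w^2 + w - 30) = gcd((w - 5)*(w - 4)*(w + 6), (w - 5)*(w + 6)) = w^2 + w - 30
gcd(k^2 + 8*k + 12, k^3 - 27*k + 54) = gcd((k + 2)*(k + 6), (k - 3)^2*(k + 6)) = k + 6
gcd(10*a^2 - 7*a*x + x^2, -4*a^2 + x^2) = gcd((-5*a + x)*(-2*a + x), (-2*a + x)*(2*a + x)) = -2*a + x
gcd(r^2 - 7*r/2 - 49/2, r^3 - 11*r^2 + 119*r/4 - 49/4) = r - 7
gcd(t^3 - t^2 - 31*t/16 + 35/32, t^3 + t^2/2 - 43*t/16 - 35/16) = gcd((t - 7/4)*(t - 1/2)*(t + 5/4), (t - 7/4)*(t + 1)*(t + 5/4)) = t^2 - t/2 - 35/16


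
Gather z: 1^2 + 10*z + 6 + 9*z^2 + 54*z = 9*z^2 + 64*z + 7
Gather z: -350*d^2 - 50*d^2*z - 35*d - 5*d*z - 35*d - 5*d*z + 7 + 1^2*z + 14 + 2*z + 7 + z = -350*d^2 - 70*d + z*(-50*d^2 - 10*d + 4) + 28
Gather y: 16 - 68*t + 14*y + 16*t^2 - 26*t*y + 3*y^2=16*t^2 - 68*t + 3*y^2 + y*(14 - 26*t) + 16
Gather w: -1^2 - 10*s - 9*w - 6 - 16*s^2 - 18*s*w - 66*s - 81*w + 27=-16*s^2 - 76*s + w*(-18*s - 90) + 20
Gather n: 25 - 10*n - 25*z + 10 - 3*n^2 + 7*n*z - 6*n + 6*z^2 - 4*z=-3*n^2 + n*(7*z - 16) + 6*z^2 - 29*z + 35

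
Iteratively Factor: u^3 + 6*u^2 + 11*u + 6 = (u + 1)*(u^2 + 5*u + 6) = (u + 1)*(u + 2)*(u + 3)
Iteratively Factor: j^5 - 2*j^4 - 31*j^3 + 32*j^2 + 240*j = (j + 4)*(j^4 - 6*j^3 - 7*j^2 + 60*j) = (j - 5)*(j + 4)*(j^3 - j^2 - 12*j) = (j - 5)*(j - 4)*(j + 4)*(j^2 + 3*j) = j*(j - 5)*(j - 4)*(j + 4)*(j + 3)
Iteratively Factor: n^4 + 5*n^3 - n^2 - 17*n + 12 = (n - 1)*(n^3 + 6*n^2 + 5*n - 12) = (n - 1)*(n + 4)*(n^2 + 2*n - 3) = (n - 1)^2*(n + 4)*(n + 3)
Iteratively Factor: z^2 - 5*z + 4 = (z - 4)*(z - 1)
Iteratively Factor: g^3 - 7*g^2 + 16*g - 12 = (g - 2)*(g^2 - 5*g + 6) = (g - 3)*(g - 2)*(g - 2)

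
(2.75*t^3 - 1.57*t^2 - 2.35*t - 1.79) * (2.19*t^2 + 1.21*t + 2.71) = 6.0225*t^5 - 0.1108*t^4 + 0.4063*t^3 - 11.0183*t^2 - 8.5344*t - 4.8509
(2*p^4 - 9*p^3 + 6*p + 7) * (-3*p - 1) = -6*p^5 + 25*p^4 + 9*p^3 - 18*p^2 - 27*p - 7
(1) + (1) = 2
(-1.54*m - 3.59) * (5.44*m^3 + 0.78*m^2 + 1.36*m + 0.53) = -8.3776*m^4 - 20.7308*m^3 - 4.8946*m^2 - 5.6986*m - 1.9027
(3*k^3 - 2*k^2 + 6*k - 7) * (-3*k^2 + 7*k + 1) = -9*k^5 + 27*k^4 - 29*k^3 + 61*k^2 - 43*k - 7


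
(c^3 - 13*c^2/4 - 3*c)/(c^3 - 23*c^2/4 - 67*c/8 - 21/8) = 2*c*(c - 4)/(2*c^2 - 13*c - 7)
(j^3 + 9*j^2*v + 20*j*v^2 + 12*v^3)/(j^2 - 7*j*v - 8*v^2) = (-j^2 - 8*j*v - 12*v^2)/(-j + 8*v)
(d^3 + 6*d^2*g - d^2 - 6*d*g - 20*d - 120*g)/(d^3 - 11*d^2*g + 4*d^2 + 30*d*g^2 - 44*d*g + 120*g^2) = (d^2 + 6*d*g - 5*d - 30*g)/(d^2 - 11*d*g + 30*g^2)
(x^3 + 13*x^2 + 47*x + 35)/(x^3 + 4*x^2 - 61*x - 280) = (x + 1)/(x - 8)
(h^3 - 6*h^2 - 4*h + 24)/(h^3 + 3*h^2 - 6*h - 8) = (h^2 - 4*h - 12)/(h^2 + 5*h + 4)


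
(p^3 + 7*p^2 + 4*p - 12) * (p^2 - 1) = p^5 + 7*p^4 + 3*p^3 - 19*p^2 - 4*p + 12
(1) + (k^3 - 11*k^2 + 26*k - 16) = k^3 - 11*k^2 + 26*k - 15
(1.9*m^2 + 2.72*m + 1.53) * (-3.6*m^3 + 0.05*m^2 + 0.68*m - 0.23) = -6.84*m^5 - 9.697*m^4 - 4.08*m^3 + 1.4891*m^2 + 0.4148*m - 0.3519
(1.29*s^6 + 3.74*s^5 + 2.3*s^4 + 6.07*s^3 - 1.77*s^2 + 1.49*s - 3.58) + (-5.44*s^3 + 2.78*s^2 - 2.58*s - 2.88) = 1.29*s^6 + 3.74*s^5 + 2.3*s^4 + 0.63*s^3 + 1.01*s^2 - 1.09*s - 6.46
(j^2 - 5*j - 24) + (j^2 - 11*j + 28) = 2*j^2 - 16*j + 4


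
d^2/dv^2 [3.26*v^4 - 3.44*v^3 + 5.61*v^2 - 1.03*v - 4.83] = 39.12*v^2 - 20.64*v + 11.22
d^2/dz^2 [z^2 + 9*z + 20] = 2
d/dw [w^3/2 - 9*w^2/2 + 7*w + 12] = 3*w^2/2 - 9*w + 7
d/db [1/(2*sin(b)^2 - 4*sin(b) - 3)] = 4*(1 - sin(b))*cos(b)/(4*sin(b) + cos(2*b) + 2)^2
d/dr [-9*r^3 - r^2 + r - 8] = -27*r^2 - 2*r + 1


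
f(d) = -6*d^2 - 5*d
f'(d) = -12*d - 5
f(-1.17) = -2.36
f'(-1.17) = 9.04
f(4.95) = -171.76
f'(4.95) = -64.40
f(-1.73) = -9.31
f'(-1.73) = 15.76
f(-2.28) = -19.79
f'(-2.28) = 22.36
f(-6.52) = -222.46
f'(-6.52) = 73.24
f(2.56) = -52.12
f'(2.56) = -35.72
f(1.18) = -14.25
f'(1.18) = -19.16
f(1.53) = -21.70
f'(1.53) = -23.36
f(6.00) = -246.00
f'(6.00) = -77.00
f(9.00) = -531.00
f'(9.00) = -113.00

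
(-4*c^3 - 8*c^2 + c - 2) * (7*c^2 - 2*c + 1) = -28*c^5 - 48*c^4 + 19*c^3 - 24*c^2 + 5*c - 2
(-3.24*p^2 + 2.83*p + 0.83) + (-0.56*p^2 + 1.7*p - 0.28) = -3.8*p^2 + 4.53*p + 0.55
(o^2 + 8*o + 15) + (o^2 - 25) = 2*o^2 + 8*o - 10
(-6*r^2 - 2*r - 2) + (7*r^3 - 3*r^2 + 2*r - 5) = 7*r^3 - 9*r^2 - 7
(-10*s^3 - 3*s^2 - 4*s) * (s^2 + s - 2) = -10*s^5 - 13*s^4 + 13*s^3 + 2*s^2 + 8*s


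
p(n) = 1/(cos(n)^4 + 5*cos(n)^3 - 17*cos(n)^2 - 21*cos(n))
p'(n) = (4*sin(n)*cos(n)^3 + 15*sin(n)*cos(n)^2 - 34*sin(n)*cos(n) - 21*sin(n))/(cos(n)^4 + 5*cos(n)^3 - 17*cos(n)^2 - 21*cos(n))^2 = (4*cos(n)^3 + 15*cos(n)^2 - 34*cos(n) - 21)*sin(n)/((cos(n)^3 + 5*cos(n)^2 - 17*cos(n) - 21)^2*cos(n)^2)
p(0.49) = -0.04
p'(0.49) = -0.02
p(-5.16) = -0.08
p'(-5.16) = -0.21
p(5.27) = -0.07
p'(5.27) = 0.13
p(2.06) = 0.18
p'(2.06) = -0.06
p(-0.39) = -0.03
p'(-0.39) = 0.02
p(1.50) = -0.64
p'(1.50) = -9.46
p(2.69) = 0.47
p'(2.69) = 1.78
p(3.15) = 1179.02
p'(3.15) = -280460.64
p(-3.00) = 4.21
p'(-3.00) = -58.71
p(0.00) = -0.03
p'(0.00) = 0.00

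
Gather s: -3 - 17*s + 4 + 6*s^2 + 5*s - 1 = 6*s^2 - 12*s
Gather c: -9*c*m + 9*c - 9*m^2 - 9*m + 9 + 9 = c*(9 - 9*m) - 9*m^2 - 9*m + 18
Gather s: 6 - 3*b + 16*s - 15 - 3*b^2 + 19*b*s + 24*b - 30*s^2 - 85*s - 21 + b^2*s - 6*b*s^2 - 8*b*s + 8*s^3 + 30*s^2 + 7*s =-3*b^2 - 6*b*s^2 + 21*b + 8*s^3 + s*(b^2 + 11*b - 62) - 30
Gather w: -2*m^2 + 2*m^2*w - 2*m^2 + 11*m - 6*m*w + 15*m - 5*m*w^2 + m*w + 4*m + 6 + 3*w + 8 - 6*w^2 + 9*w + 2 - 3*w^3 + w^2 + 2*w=-4*m^2 + 30*m - 3*w^3 + w^2*(-5*m - 5) + w*(2*m^2 - 5*m + 14) + 16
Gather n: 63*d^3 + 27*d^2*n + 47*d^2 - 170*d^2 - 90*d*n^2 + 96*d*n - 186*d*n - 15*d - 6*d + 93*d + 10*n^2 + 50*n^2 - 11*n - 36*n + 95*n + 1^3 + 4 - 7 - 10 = 63*d^3 - 123*d^2 + 72*d + n^2*(60 - 90*d) + n*(27*d^2 - 90*d + 48) - 12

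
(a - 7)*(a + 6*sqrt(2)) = a^2 - 7*a + 6*sqrt(2)*a - 42*sqrt(2)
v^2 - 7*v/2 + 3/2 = (v - 3)*(v - 1/2)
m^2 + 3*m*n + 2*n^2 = (m + n)*(m + 2*n)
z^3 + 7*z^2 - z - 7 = (z - 1)*(z + 1)*(z + 7)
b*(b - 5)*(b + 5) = b^3 - 25*b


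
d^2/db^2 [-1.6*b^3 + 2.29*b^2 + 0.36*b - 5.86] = 4.58 - 9.6*b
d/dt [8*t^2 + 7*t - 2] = 16*t + 7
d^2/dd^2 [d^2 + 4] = 2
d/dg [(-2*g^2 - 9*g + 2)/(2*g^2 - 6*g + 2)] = (15*g^2 - 8*g - 3)/(2*(g^4 - 6*g^3 + 11*g^2 - 6*g + 1))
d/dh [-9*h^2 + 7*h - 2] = 7 - 18*h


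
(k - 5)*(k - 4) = k^2 - 9*k + 20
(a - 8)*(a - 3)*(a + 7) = a^3 - 4*a^2 - 53*a + 168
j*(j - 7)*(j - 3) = j^3 - 10*j^2 + 21*j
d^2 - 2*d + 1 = (d - 1)^2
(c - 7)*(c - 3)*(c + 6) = c^3 - 4*c^2 - 39*c + 126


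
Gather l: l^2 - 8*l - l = l^2 - 9*l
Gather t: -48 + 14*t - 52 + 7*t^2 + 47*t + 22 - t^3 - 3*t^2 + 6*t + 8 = -t^3 + 4*t^2 + 67*t - 70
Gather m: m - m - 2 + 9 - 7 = 0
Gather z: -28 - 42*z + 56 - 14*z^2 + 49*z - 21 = -14*z^2 + 7*z + 7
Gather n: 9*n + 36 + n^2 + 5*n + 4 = n^2 + 14*n + 40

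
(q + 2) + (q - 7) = 2*q - 5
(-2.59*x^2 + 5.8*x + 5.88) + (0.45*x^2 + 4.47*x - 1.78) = -2.14*x^2 + 10.27*x + 4.1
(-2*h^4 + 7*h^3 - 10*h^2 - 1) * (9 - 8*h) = 16*h^5 - 74*h^4 + 143*h^3 - 90*h^2 + 8*h - 9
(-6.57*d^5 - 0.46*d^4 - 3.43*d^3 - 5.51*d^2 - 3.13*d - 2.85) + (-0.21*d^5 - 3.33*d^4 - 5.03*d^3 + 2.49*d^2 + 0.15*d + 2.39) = -6.78*d^5 - 3.79*d^4 - 8.46*d^3 - 3.02*d^2 - 2.98*d - 0.46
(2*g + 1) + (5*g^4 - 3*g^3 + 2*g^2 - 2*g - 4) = 5*g^4 - 3*g^3 + 2*g^2 - 3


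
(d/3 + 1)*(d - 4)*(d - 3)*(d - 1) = d^4/3 - 5*d^3/3 - 5*d^2/3 + 15*d - 12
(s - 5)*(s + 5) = s^2 - 25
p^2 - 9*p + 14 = (p - 7)*(p - 2)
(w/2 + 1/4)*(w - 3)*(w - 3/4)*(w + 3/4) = w^4/2 - 5*w^3/4 - 33*w^2/32 + 45*w/64 + 27/64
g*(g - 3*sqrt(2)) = g^2 - 3*sqrt(2)*g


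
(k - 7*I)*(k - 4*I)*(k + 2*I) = k^3 - 9*I*k^2 - 6*k - 56*I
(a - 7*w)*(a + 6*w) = a^2 - a*w - 42*w^2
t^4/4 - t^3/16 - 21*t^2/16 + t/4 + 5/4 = (t/4 + 1/2)*(t - 2)*(t - 5/4)*(t + 1)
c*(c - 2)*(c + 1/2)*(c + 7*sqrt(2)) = c^4 - 3*c^3/2 + 7*sqrt(2)*c^3 - 21*sqrt(2)*c^2/2 - c^2 - 7*sqrt(2)*c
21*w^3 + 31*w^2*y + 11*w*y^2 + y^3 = (w + y)*(3*w + y)*(7*w + y)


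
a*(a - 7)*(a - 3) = a^3 - 10*a^2 + 21*a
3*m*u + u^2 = u*(3*m + u)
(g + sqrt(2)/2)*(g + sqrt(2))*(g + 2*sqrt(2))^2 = g^4 + 11*sqrt(2)*g^3/2 + 21*g^2 + 16*sqrt(2)*g + 8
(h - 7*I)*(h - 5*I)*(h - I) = h^3 - 13*I*h^2 - 47*h + 35*I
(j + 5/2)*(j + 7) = j^2 + 19*j/2 + 35/2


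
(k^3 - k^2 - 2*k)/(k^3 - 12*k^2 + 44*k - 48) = k*(k + 1)/(k^2 - 10*k + 24)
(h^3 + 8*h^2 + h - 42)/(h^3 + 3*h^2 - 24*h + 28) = (h + 3)/(h - 2)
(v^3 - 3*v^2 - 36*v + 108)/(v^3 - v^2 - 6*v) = (v^2 - 36)/(v*(v + 2))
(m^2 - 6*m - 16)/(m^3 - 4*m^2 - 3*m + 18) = (m - 8)/(m^2 - 6*m + 9)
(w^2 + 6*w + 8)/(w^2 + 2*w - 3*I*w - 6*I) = (w + 4)/(w - 3*I)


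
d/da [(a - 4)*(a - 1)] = 2*a - 5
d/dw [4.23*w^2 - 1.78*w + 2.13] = 8.46*w - 1.78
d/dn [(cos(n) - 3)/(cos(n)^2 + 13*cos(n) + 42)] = (cos(n)^2 - 6*cos(n) - 81)*sin(n)/(cos(n)^2 + 13*cos(n) + 42)^2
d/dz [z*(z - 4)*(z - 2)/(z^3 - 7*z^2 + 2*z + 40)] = (-z^2 - 20*z + 20)/(z^4 - 6*z^3 - 11*z^2 + 60*z + 100)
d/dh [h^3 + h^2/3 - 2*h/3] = 3*h^2 + 2*h/3 - 2/3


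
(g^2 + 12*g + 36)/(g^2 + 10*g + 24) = (g + 6)/(g + 4)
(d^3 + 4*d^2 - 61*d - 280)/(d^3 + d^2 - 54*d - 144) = (d^2 + 12*d + 35)/(d^2 + 9*d + 18)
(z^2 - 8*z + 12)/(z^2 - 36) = (z - 2)/(z + 6)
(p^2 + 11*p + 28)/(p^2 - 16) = (p + 7)/(p - 4)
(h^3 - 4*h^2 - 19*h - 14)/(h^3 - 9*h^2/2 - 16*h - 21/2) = 2*(h + 2)/(2*h + 3)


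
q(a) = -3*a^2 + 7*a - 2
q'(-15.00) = 97.00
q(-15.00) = -782.00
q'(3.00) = -11.00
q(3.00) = -8.00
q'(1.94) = -4.64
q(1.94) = 0.29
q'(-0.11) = 7.66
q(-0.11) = -2.81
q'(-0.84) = 12.04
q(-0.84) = -10.00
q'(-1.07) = 13.42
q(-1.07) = -12.92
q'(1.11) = 0.34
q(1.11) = 2.07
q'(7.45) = -37.70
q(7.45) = -116.36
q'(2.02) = -5.12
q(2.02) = -0.10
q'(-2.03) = 19.18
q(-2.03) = -28.57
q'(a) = 7 - 6*a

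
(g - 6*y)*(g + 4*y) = g^2 - 2*g*y - 24*y^2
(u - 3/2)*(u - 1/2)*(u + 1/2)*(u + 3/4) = u^4 - 3*u^3/4 - 11*u^2/8 + 3*u/16 + 9/32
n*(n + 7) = n^2 + 7*n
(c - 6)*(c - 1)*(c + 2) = c^3 - 5*c^2 - 8*c + 12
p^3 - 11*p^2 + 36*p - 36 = (p - 6)*(p - 3)*(p - 2)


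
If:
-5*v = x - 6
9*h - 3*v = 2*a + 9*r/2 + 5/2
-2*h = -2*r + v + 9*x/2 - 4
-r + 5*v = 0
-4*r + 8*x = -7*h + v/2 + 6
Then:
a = -6383/796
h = 137/199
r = 770/199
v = 154/199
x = 424/199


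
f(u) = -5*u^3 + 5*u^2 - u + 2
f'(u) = -15*u^2 + 10*u - 1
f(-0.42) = 3.67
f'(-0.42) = -7.85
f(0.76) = 1.93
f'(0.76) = -2.06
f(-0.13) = 2.23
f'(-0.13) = -2.55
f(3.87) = -216.79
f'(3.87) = -186.95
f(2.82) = -73.19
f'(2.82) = -92.09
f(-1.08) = 15.21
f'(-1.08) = -29.30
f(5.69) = -762.91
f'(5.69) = -429.74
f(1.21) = -0.75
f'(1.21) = -10.86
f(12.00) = -7930.00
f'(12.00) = -2041.00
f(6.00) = -904.00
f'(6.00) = -481.00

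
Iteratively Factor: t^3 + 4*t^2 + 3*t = (t + 1)*(t^2 + 3*t) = (t + 1)*(t + 3)*(t)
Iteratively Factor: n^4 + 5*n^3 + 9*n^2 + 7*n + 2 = (n + 1)*(n^3 + 4*n^2 + 5*n + 2) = (n + 1)^2*(n^2 + 3*n + 2) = (n + 1)^3*(n + 2)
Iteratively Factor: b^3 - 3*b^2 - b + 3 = (b - 1)*(b^2 - 2*b - 3) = (b - 1)*(b + 1)*(b - 3)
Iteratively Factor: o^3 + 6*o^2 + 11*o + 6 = (o + 2)*(o^2 + 4*o + 3) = (o + 1)*(o + 2)*(o + 3)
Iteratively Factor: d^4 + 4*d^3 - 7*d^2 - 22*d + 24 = (d - 2)*(d^3 + 6*d^2 + 5*d - 12) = (d - 2)*(d + 4)*(d^2 + 2*d - 3) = (d - 2)*(d + 3)*(d + 4)*(d - 1)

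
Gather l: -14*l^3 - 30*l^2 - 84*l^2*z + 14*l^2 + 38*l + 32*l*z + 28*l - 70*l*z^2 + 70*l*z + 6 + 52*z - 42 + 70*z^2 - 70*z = -14*l^3 + l^2*(-84*z - 16) + l*(-70*z^2 + 102*z + 66) + 70*z^2 - 18*z - 36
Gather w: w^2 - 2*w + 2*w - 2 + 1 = w^2 - 1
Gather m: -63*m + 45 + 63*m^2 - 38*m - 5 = 63*m^2 - 101*m + 40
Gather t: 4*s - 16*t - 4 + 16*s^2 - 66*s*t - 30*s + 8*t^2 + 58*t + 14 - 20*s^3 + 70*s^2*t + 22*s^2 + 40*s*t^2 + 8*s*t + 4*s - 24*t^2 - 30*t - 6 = -20*s^3 + 38*s^2 - 22*s + t^2*(40*s - 16) + t*(70*s^2 - 58*s + 12) + 4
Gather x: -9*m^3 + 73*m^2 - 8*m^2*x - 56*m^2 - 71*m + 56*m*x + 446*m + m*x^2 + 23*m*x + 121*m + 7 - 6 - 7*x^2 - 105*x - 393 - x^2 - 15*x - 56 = -9*m^3 + 17*m^2 + 496*m + x^2*(m - 8) + x*(-8*m^2 + 79*m - 120) - 448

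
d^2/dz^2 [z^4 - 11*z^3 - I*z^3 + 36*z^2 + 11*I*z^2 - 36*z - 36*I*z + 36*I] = 12*z^2 + 6*z*(-11 - I) + 72 + 22*I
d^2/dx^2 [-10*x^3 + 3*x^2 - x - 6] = 6 - 60*x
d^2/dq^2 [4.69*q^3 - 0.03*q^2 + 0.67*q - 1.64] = 28.14*q - 0.06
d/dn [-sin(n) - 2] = -cos(n)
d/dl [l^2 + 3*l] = 2*l + 3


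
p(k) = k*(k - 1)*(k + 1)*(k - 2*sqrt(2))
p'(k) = k*(k - 1)*(k + 1) + k*(k - 1)*(k - 2*sqrt(2)) + k*(k + 1)*(k - 2*sqrt(2)) + (k - 1)*(k + 1)*(k - 2*sqrt(2)) = 4*k^3 - 6*sqrt(2)*k^2 - 2*k + 2*sqrt(2)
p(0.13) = 0.34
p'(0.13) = 2.43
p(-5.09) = 1003.92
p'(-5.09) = -734.32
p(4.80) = 208.58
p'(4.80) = 240.10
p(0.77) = 0.65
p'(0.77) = -1.92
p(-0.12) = -0.35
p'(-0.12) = 2.94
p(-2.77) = 103.48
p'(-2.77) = -141.75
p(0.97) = 0.11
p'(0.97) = -3.44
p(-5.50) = 1339.84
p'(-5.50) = -908.35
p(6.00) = 666.03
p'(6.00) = 549.36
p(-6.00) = 1853.97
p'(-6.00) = -1154.64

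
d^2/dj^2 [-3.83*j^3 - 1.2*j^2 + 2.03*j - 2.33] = -22.98*j - 2.4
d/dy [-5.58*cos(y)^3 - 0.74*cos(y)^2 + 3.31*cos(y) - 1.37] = (16.74*cos(y)^2 + 1.48*cos(y) - 3.31)*sin(y)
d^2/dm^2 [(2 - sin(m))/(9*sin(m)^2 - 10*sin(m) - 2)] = (-81*sin(m)^5 + 558*sin(m)^4 - 486*sin(m)^3 - 608*sin(m)^2 + 1144*sin(m) - 512)/(-9*sin(m)^2 + 10*sin(m) + 2)^3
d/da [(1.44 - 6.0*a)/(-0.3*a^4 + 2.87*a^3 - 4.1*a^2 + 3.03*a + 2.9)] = (-5.4*a^4 + 36.168*a^3 - 36.9984*a^2 + 11.808*a - 21.7632)/(0.09*a^8 - 1.722*a^7 + 10.6969*a^6 - 25.352*a^5 + 32.4622*a^4 - 8.2*a^3 - 14.5991*a^2 + 17.574*a + 8.41)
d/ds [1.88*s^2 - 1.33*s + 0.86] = 3.76*s - 1.33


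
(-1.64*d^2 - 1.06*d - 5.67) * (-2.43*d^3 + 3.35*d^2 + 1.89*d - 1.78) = 3.9852*d^5 - 2.9182*d^4 + 7.1275*d^3 - 18.0787*d^2 - 8.8295*d + 10.0926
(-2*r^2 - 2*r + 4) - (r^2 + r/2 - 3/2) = -3*r^2 - 5*r/2 + 11/2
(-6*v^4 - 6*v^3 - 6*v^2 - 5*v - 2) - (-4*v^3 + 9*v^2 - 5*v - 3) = -6*v^4 - 2*v^3 - 15*v^2 + 1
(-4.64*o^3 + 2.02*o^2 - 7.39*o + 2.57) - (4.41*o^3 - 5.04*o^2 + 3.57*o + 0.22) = -9.05*o^3 + 7.06*o^2 - 10.96*o + 2.35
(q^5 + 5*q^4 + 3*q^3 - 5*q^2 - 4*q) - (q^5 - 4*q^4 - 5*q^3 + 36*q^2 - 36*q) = 9*q^4 + 8*q^3 - 41*q^2 + 32*q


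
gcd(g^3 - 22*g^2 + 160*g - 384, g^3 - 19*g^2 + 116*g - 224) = g - 8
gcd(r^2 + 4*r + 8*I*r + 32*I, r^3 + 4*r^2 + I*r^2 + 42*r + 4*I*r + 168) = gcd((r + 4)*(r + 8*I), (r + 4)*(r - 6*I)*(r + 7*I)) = r + 4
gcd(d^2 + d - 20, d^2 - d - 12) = d - 4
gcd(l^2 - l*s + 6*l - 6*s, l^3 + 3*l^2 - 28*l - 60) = l + 6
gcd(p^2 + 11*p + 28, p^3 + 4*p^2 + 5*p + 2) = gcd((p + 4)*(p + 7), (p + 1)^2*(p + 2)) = 1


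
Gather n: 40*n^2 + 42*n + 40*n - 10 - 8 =40*n^2 + 82*n - 18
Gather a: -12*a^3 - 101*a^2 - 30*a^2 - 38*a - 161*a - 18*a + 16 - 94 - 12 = -12*a^3 - 131*a^2 - 217*a - 90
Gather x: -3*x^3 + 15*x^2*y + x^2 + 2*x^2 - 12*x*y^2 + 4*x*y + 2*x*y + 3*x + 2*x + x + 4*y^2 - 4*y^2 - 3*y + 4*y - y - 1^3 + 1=-3*x^3 + x^2*(15*y + 3) + x*(-12*y^2 + 6*y + 6)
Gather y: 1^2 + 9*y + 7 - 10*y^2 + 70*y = -10*y^2 + 79*y + 8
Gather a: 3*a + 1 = 3*a + 1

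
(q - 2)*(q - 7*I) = q^2 - 2*q - 7*I*q + 14*I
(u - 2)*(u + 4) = u^2 + 2*u - 8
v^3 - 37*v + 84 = (v - 4)*(v - 3)*(v + 7)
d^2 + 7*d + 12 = (d + 3)*(d + 4)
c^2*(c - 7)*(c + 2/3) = c^4 - 19*c^3/3 - 14*c^2/3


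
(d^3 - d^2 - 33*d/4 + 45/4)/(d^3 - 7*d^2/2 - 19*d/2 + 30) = (d - 3/2)/(d - 4)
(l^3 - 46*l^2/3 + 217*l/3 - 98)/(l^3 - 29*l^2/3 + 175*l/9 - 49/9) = 3*(l - 6)/(3*l - 1)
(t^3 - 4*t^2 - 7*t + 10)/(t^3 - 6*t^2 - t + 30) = (t - 1)/(t - 3)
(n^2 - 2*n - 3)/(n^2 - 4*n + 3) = (n + 1)/(n - 1)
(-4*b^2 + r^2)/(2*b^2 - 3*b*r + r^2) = (2*b + r)/(-b + r)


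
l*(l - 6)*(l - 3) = l^3 - 9*l^2 + 18*l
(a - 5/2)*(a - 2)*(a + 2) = a^3 - 5*a^2/2 - 4*a + 10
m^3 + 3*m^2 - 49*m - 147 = (m - 7)*(m + 3)*(m + 7)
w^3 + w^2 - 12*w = w*(w - 3)*(w + 4)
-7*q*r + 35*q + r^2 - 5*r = (-7*q + r)*(r - 5)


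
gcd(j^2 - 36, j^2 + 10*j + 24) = j + 6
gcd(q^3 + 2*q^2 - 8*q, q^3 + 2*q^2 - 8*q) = q^3 + 2*q^2 - 8*q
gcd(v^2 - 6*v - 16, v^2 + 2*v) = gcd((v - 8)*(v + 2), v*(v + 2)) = v + 2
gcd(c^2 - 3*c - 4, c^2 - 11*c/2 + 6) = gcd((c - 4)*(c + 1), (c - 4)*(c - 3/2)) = c - 4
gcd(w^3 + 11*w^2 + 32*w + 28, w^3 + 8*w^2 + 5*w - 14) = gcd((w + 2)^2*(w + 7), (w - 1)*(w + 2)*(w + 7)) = w^2 + 9*w + 14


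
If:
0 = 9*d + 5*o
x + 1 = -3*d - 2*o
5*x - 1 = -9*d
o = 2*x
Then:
No Solution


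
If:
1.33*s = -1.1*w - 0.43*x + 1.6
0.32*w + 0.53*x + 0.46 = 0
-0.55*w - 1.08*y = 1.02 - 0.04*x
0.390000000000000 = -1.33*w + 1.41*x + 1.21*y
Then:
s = 2.11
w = -0.99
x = -0.27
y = -0.45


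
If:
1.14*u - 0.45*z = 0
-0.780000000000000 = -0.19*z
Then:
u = 1.62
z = 4.11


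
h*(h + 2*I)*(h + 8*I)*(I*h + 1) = I*h^4 - 9*h^3 - 6*I*h^2 - 16*h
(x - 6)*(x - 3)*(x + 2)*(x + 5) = x^4 - 2*x^3 - 35*x^2 + 36*x + 180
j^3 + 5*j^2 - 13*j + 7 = (j - 1)^2*(j + 7)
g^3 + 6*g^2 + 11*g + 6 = (g + 1)*(g + 2)*(g + 3)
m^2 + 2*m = m*(m + 2)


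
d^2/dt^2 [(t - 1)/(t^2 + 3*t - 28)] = 2*((t - 1)*(2*t + 3)^2 - (3*t + 2)*(t^2 + 3*t - 28))/(t^2 + 3*t - 28)^3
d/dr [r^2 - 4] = 2*r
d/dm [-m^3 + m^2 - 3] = m*(2 - 3*m)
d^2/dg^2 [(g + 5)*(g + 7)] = 2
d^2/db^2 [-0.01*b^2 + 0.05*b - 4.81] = -0.0200000000000000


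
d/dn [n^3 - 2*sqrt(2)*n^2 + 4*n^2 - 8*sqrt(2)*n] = 3*n^2 - 4*sqrt(2)*n + 8*n - 8*sqrt(2)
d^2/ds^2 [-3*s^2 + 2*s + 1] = -6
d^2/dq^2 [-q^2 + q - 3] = -2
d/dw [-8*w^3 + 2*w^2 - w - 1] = -24*w^2 + 4*w - 1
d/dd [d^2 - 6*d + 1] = 2*d - 6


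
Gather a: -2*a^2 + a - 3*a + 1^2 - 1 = -2*a^2 - 2*a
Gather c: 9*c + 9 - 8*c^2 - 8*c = -8*c^2 + c + 9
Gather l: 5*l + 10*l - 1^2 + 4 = 15*l + 3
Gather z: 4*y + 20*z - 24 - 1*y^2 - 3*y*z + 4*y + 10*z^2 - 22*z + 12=-y^2 + 8*y + 10*z^2 + z*(-3*y - 2) - 12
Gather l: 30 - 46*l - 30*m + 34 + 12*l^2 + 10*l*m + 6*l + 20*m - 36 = 12*l^2 + l*(10*m - 40) - 10*m + 28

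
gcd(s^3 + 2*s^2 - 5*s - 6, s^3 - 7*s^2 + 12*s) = 1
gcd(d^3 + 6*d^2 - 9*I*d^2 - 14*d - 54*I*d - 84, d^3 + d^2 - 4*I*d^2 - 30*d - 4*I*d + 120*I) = d + 6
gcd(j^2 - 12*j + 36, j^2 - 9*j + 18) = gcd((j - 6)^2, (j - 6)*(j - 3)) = j - 6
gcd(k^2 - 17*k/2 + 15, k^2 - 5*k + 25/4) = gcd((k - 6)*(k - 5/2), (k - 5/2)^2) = k - 5/2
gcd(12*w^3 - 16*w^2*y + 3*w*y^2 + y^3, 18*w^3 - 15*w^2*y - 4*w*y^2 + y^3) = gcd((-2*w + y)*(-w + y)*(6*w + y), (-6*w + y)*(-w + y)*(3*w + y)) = -w + y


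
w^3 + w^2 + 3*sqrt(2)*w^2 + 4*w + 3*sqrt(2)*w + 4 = (w + 1)*(w + sqrt(2))*(w + 2*sqrt(2))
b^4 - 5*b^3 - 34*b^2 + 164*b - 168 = (b - 7)*(b - 2)^2*(b + 6)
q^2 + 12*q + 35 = (q + 5)*(q + 7)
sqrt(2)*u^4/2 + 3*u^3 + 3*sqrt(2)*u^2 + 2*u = u*(u + sqrt(2))^2*(sqrt(2)*u/2 + 1)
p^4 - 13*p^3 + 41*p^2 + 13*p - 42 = (p - 7)*(p - 6)*(p - 1)*(p + 1)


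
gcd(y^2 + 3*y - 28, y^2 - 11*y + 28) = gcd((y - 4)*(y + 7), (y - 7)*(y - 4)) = y - 4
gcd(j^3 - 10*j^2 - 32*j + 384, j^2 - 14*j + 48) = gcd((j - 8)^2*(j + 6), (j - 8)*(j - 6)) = j - 8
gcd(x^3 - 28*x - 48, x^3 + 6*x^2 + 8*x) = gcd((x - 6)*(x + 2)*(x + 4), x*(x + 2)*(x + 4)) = x^2 + 6*x + 8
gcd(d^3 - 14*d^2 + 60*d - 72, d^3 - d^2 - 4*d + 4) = d - 2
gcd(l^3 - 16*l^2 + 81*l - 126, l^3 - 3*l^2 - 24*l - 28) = l - 7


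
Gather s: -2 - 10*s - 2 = -10*s - 4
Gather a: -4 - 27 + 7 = -24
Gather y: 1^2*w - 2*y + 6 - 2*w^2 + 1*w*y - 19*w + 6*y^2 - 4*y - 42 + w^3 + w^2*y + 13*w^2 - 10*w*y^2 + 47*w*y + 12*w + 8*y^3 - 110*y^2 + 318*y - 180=w^3 + 11*w^2 - 6*w + 8*y^3 + y^2*(-10*w - 104) + y*(w^2 + 48*w + 312) - 216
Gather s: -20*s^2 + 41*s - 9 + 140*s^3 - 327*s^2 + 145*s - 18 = 140*s^3 - 347*s^2 + 186*s - 27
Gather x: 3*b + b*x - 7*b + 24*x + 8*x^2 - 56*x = -4*b + 8*x^2 + x*(b - 32)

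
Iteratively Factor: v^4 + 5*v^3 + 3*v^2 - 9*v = (v - 1)*(v^3 + 6*v^2 + 9*v) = (v - 1)*(v + 3)*(v^2 + 3*v) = (v - 1)*(v + 3)^2*(v)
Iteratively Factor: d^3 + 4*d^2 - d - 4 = (d + 4)*(d^2 - 1) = (d - 1)*(d + 4)*(d + 1)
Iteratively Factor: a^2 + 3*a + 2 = (a + 1)*(a + 2)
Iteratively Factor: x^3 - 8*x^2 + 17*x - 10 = (x - 5)*(x^2 - 3*x + 2) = (x - 5)*(x - 2)*(x - 1)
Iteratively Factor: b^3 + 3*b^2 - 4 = (b + 2)*(b^2 + b - 2) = (b - 1)*(b + 2)*(b + 2)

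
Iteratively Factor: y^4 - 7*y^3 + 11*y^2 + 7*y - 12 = (y + 1)*(y^3 - 8*y^2 + 19*y - 12) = (y - 3)*(y + 1)*(y^2 - 5*y + 4) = (y - 4)*(y - 3)*(y + 1)*(y - 1)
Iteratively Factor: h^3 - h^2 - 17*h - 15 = (h + 3)*(h^2 - 4*h - 5) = (h - 5)*(h + 3)*(h + 1)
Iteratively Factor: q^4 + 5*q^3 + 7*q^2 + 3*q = (q)*(q^3 + 5*q^2 + 7*q + 3) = q*(q + 1)*(q^2 + 4*q + 3) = q*(q + 1)^2*(q + 3)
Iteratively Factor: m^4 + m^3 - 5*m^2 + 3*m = (m - 1)*(m^3 + 2*m^2 - 3*m) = m*(m - 1)*(m^2 + 2*m - 3) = m*(m - 1)^2*(m + 3)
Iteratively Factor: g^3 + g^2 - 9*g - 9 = (g - 3)*(g^2 + 4*g + 3) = (g - 3)*(g + 1)*(g + 3)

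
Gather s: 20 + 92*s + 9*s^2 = 9*s^2 + 92*s + 20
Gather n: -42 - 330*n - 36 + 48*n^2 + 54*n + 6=48*n^2 - 276*n - 72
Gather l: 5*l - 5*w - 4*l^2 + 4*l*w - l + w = -4*l^2 + l*(4*w + 4) - 4*w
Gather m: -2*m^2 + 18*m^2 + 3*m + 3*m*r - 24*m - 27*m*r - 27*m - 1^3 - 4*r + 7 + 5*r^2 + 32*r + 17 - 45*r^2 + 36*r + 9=16*m^2 + m*(-24*r - 48) - 40*r^2 + 64*r + 32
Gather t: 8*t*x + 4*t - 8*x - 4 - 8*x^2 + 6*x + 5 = t*(8*x + 4) - 8*x^2 - 2*x + 1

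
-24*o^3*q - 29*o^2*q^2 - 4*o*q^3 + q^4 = q*(-8*o + q)*(o + q)*(3*o + q)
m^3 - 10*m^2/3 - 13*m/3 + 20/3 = (m - 4)*(m - 1)*(m + 5/3)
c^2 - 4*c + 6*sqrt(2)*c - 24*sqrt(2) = (c - 4)*(c + 6*sqrt(2))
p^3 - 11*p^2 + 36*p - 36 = (p - 6)*(p - 3)*(p - 2)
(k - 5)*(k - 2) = k^2 - 7*k + 10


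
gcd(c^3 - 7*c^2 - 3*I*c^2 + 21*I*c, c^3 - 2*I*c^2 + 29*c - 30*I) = 1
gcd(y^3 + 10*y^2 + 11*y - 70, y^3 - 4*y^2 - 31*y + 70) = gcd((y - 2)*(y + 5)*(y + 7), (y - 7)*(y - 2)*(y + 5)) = y^2 + 3*y - 10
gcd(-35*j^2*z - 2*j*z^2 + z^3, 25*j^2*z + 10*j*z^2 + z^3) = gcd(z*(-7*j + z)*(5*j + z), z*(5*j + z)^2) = 5*j*z + z^2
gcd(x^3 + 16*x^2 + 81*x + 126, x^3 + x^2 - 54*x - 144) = x^2 + 9*x + 18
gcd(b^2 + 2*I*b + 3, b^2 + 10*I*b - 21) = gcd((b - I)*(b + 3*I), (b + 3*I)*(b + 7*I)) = b + 3*I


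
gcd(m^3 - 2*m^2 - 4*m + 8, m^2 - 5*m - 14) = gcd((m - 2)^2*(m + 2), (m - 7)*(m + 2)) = m + 2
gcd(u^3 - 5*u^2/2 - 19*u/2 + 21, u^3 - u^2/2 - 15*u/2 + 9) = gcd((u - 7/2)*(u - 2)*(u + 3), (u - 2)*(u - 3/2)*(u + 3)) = u^2 + u - 6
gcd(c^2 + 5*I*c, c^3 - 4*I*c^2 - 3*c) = c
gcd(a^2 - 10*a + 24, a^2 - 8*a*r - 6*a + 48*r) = a - 6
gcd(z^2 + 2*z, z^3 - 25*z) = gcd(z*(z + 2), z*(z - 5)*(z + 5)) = z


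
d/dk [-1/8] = 0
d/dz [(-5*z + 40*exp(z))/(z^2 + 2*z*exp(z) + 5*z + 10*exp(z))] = 5*((z - 8*exp(z))*(2*z*exp(z) + 2*z + 12*exp(z) + 5) + (8*exp(z) - 1)*(z^2 + 2*z*exp(z) + 5*z + 10*exp(z)))/(z^2 + 2*z*exp(z) + 5*z + 10*exp(z))^2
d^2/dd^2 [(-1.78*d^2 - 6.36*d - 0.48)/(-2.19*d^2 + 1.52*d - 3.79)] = (1.4210854715202e-14*d^4 + 72.85692*d^3 - 74.8323*d^2 - 326.31876*d + 118.66346)/(10.503459*d^6 - 21.870216*d^5 + 69.710985*d^4 - 79.20872*d^3 + 120.641385*d^2 - 65.500296*d + 54.439939)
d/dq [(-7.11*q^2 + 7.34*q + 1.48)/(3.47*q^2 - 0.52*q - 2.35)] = (-21.7726*q^2 + 23.1458*q - 16.4794)/(12.0409*q^4 - 3.6088*q^3 - 16.0386*q^2 + 2.444*q + 5.5225)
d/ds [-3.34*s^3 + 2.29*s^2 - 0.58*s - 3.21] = -10.02*s^2 + 4.58*s - 0.58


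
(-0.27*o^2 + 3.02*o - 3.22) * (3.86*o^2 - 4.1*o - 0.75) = -1.0422*o^4 + 12.7642*o^3 - 24.6087*o^2 + 10.937*o + 2.415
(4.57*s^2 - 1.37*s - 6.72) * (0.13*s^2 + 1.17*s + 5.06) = 0.5941*s^4 + 5.1688*s^3 + 20.6477*s^2 - 14.7946*s - 34.0032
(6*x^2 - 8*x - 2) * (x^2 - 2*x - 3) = 6*x^4 - 20*x^3 - 4*x^2 + 28*x + 6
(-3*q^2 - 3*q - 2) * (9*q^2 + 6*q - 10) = -27*q^4 - 45*q^3 - 6*q^2 + 18*q + 20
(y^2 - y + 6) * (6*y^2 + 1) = 6*y^4 - 6*y^3 + 37*y^2 - y + 6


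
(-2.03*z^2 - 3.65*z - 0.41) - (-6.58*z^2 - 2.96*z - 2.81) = 4.55*z^2 - 0.69*z + 2.4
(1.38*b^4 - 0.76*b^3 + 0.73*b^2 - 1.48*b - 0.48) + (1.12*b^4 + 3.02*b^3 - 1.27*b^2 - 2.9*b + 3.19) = 2.5*b^4 + 2.26*b^3 - 0.54*b^2 - 4.38*b + 2.71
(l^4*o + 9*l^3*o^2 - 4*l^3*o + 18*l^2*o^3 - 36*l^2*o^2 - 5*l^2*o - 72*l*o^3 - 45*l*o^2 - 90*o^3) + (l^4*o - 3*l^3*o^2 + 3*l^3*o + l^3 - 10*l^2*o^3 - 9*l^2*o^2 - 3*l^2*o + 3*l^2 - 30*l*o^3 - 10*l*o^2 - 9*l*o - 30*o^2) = 2*l^4*o + 6*l^3*o^2 - l^3*o + l^3 + 8*l^2*o^3 - 45*l^2*o^2 - 8*l^2*o + 3*l^2 - 102*l*o^3 - 55*l*o^2 - 9*l*o - 90*o^3 - 30*o^2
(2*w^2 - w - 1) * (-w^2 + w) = -2*w^4 + 3*w^3 - w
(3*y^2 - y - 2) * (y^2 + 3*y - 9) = 3*y^4 + 8*y^3 - 32*y^2 + 3*y + 18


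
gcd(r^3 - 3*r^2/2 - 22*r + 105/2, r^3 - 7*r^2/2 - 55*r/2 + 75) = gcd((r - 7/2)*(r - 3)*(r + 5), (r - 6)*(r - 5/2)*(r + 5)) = r + 5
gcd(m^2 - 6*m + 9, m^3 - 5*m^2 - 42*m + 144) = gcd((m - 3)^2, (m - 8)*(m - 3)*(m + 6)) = m - 3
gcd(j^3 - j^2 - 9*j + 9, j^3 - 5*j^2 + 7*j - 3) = j^2 - 4*j + 3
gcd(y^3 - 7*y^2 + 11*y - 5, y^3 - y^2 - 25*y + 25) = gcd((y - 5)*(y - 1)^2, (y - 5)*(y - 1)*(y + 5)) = y^2 - 6*y + 5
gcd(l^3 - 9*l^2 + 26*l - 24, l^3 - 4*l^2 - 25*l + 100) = l - 4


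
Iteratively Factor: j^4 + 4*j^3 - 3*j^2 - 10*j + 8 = (j - 1)*(j^3 + 5*j^2 + 2*j - 8) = (j - 1)*(j + 2)*(j^2 + 3*j - 4) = (j - 1)*(j + 2)*(j + 4)*(j - 1)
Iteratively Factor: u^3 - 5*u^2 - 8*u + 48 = (u - 4)*(u^2 - u - 12) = (u - 4)*(u + 3)*(u - 4)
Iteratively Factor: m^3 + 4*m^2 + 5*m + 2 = (m + 1)*(m^2 + 3*m + 2) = (m + 1)^2*(m + 2)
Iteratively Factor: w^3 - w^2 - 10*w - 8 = (w + 1)*(w^2 - 2*w - 8) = (w + 1)*(w + 2)*(w - 4)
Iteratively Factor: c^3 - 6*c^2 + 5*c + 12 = (c - 3)*(c^2 - 3*c - 4) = (c - 3)*(c + 1)*(c - 4)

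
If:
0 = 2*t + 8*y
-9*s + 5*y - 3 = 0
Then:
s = 5*y/9 - 1/3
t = -4*y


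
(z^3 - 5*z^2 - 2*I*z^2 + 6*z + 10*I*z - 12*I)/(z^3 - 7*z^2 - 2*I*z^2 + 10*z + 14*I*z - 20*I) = (z - 3)/(z - 5)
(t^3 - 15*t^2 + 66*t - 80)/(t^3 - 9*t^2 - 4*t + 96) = (t^2 - 7*t + 10)/(t^2 - t - 12)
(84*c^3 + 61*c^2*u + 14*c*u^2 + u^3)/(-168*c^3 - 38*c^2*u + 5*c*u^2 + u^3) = (3*c + u)/(-6*c + u)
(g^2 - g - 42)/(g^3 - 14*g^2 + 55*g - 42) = (g + 6)/(g^2 - 7*g + 6)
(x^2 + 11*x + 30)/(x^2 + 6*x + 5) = (x + 6)/(x + 1)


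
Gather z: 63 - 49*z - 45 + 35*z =18 - 14*z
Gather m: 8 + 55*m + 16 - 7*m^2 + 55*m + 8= -7*m^2 + 110*m + 32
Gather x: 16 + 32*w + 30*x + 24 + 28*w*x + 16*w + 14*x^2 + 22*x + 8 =48*w + 14*x^2 + x*(28*w + 52) + 48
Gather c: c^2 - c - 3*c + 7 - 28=c^2 - 4*c - 21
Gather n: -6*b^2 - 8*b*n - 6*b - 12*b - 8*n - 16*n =-6*b^2 - 18*b + n*(-8*b - 24)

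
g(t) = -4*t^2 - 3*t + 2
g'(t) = -8*t - 3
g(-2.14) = -9.90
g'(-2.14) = 14.12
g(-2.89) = -22.74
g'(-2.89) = 20.12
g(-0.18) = 2.41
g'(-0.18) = -1.56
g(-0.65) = 2.26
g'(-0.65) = 2.20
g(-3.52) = -37.00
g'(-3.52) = 25.16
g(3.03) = -43.81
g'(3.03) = -27.24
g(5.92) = -155.95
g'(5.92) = -50.36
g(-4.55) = -67.16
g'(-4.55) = 33.40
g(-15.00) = -853.00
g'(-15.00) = 117.00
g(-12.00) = -538.00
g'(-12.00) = 93.00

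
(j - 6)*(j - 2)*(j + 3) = j^3 - 5*j^2 - 12*j + 36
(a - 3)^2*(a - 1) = a^3 - 7*a^2 + 15*a - 9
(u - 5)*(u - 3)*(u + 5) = u^3 - 3*u^2 - 25*u + 75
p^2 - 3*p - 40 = (p - 8)*(p + 5)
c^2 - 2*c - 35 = (c - 7)*(c + 5)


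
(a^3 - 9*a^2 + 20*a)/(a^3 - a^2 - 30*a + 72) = a*(a - 5)/(a^2 + 3*a - 18)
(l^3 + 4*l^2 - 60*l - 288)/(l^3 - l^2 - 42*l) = (l^2 - 2*l - 48)/(l*(l - 7))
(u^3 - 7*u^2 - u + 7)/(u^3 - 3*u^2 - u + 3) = (u - 7)/(u - 3)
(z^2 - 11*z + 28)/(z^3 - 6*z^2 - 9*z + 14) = (z - 4)/(z^2 + z - 2)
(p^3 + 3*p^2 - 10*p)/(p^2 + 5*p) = p - 2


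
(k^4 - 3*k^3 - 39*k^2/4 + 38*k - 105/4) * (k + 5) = k^5 + 2*k^4 - 99*k^3/4 - 43*k^2/4 + 655*k/4 - 525/4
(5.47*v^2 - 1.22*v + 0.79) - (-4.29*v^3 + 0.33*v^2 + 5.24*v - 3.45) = 4.29*v^3 + 5.14*v^2 - 6.46*v + 4.24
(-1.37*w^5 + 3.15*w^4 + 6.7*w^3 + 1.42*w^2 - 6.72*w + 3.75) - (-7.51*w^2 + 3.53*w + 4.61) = -1.37*w^5 + 3.15*w^4 + 6.7*w^3 + 8.93*w^2 - 10.25*w - 0.86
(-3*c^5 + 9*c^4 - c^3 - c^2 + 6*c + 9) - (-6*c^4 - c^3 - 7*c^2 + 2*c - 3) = -3*c^5 + 15*c^4 + 6*c^2 + 4*c + 12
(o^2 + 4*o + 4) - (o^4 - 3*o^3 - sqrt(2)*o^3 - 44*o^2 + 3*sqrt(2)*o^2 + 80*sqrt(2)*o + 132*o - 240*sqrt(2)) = -o^4 + sqrt(2)*o^3 + 3*o^3 - 3*sqrt(2)*o^2 + 45*o^2 - 128*o - 80*sqrt(2)*o + 4 + 240*sqrt(2)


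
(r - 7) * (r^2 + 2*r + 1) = r^3 - 5*r^2 - 13*r - 7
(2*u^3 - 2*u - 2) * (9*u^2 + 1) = 18*u^5 - 16*u^3 - 18*u^2 - 2*u - 2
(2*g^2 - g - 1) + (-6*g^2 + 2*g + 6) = -4*g^2 + g + 5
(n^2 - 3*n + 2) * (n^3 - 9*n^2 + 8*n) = n^5 - 12*n^4 + 37*n^3 - 42*n^2 + 16*n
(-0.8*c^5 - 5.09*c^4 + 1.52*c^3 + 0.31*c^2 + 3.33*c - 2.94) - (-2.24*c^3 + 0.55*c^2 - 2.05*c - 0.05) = -0.8*c^5 - 5.09*c^4 + 3.76*c^3 - 0.24*c^2 + 5.38*c - 2.89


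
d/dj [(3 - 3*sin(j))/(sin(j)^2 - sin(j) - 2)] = 3*(sin(j)^2 - 2*sin(j) + 3)*cos(j)/(sin(j) + cos(j)^2 + 1)^2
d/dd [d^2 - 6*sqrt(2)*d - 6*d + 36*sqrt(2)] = 2*d - 6*sqrt(2) - 6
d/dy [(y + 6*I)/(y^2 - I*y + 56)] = (y^2 - I*y - (y + 6*I)*(2*y - I) + 56)/(y^2 - I*y + 56)^2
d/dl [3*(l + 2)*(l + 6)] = 6*l + 24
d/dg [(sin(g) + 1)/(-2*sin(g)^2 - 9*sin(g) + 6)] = (4*sin(g) - cos(2*g) + 16)*cos(g)/(9*sin(g) - cos(2*g) - 5)^2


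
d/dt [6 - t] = -1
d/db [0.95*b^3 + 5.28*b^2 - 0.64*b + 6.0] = 2.85*b^2 + 10.56*b - 0.64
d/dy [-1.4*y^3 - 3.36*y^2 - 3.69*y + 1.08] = -4.2*y^2 - 6.72*y - 3.69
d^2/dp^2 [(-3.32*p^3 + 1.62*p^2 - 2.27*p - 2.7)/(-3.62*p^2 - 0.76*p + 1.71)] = (-5.6843418860808e-14*p^5 + 2.8421709430404e-14*p^4 + 113.346056*p^3 + 126.234504*p^2 + 187.128036*p + 32.97222)/(47.437928*p^6 + 29.878032*p^5 - 60.952836*p^4 - 27.788336*p^3 + 28.792638*p^2 + 6.666948*p - 5.000211)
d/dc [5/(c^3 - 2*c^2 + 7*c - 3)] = 5*(-3*c^2 + 4*c - 7)/(c^3 - 2*c^2 + 7*c - 3)^2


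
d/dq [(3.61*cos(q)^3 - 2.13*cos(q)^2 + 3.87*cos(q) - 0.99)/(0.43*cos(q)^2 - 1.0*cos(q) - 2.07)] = (-1.5523*cos(q)^4 + 7.22*cos(q)^3 + 21.9522*cos(q)^2 - 9.6696*cos(q) + 9.0009)*sin(q)/(0.1849*cos(q)^4 - 0.86*cos(q)^3 - 0.7802*cos(q)^2 + 4.14*cos(q) + 4.2849)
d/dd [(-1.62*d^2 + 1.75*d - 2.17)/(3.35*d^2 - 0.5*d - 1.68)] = (-5.0525*d^2 + 19.9822*d - 4.025)/(11.2225*d^4 - 3.35*d^3 - 11.006*d^2 + 1.68*d + 2.8224)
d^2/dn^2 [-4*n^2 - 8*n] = -8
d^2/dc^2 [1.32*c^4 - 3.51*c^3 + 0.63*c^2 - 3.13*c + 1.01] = 15.84*c^2 - 21.06*c + 1.26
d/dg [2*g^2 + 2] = 4*g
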